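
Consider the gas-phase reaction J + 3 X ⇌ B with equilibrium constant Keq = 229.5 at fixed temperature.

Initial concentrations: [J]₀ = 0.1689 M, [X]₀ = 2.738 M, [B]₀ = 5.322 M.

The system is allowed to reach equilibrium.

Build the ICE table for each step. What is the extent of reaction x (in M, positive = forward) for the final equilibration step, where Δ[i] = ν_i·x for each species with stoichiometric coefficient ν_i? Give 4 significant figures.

Q₀ = 1.535 vs Keq = 229.5 ⇒ Q<K, forward
Step 1:
                  J         X         B
  Initial    0.1689     2.738     5.322
  Change    -0.1668   -0.5003    0.1668
  Equil    0.002134     2.238     5.489
  solve Keq expr → x = 0.1668; check Q = 229.5

x = 0.1668 M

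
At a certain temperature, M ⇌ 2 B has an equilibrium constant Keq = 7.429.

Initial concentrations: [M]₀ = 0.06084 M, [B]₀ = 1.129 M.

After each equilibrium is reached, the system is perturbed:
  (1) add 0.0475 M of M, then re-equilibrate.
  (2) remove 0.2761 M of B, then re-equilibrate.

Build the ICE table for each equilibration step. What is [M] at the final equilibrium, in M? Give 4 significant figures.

[M]_eq = 0.1012 M

Q₀ = 20.95 vs Keq = 7.429 ⇒ Q>K, reverse
Step 1:
                    M           B
  Initial     0.06084       1.129
  Change      0.07054     -0.1411
  Equil        0.1314      0.9879
  solve Keq expr → x = -0.07054; check Q = 7.429
Then add 0.0475 M of M.
Step 2:
                    M           B
  Initial      0.1789      0.9879
  Change     -0.03068     0.06135
  Equil        0.1482       1.049
  solve Keq expr → x = 0.03068; check Q = 7.429
Then remove 0.2761 M of B.
Step 3:
                    M           B
  Initial      0.1482      0.7732
  Change     -0.04698     0.09397
  Equil        0.1012      0.8671
  solve Keq expr → x = 0.04698; check Q = 7.429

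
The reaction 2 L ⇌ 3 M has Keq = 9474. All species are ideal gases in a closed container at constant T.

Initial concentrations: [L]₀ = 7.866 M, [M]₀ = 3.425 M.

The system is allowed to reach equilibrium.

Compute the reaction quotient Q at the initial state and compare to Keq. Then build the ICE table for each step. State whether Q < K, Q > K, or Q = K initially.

Q₀ = 0.6493; Q < K (proceeds forward)

Q₀ = 0.6493 vs Keq = 9474 ⇒ Q<K, forward
Step 1:
                    L           M
  I             7.866       3.425
  C            -7.306       10.96
  E            0.5604       14.38
  solve Keq expr → x = 3.653; check Q = 9474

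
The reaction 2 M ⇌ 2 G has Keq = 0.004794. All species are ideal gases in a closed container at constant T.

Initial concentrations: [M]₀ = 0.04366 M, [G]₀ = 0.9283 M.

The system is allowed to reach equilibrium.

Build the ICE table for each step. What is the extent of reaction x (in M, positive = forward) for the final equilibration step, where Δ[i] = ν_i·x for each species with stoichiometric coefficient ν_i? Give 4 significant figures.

x = -0.4327 M

Q₀ = 452.1 vs Keq = 0.004794 ⇒ Q>K, reverse
Step 1:
                  M         G
  I         0.04366    0.9283
  C          0.8654   -0.8654
  E           0.909   0.06294
  solve Keq expr → x = -0.4327; check Q = 0.004794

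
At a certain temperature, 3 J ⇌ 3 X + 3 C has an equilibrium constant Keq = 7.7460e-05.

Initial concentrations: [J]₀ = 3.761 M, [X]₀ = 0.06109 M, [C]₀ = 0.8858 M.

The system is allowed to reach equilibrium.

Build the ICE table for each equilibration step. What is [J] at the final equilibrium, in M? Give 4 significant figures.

Q₀ = 2.9786e-06 vs Keq = 7.7460e-05 ⇒ Q<K, forward
Step 1:
                    J           X           C
  init          3.761     0.06109      0.8858
  Δ          -0.09769     0.09769     0.09769
  eq            3.663      0.1588      0.9835
  solve Keq expr → x = 0.03256; check Q = 7.7460e-05

[J]_eq = 3.663 M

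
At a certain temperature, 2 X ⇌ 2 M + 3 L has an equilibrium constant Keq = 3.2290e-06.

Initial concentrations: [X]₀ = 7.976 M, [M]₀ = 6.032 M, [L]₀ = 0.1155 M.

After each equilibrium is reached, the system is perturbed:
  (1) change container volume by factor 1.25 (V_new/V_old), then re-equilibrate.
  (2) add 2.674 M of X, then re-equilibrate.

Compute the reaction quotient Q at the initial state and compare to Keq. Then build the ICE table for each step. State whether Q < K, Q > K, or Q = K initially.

Q₀ = 8.8125e-04 vs Keq = 3.2290e-06 ⇒ Q>K, reverse
Step 1:
                  X         M         L
  init        7.976     6.032    0.1155
  Δ         0.06498  -0.06498  -0.09747
  eq          8.041     5.967   0.01803
  solve Keq expr → x = -0.03249; check Q = 3.2290e-06
Then change container volume by factor 1.25 (V_new/V_old).
Step 2:
                  X         M         L
  init        6.433     4.774   0.01443
  Δ       -0.002397  0.002397  0.003596
  eq           6.43     4.776   0.01802
  solve Keq expr → x = 0.001199; check Q = 3.2290e-06
Then add 2.674 M of X.
Step 3:
                  X         M         L
  init        9.104     4.776   0.01802
  Δ       -0.003124  0.003124  0.004687
  eq          9.101     4.779   0.02271
  solve Keq expr → x = 0.001562; check Q = 3.2290e-06

Q₀ = 8.8125e-04; Q > K (proceeds reverse)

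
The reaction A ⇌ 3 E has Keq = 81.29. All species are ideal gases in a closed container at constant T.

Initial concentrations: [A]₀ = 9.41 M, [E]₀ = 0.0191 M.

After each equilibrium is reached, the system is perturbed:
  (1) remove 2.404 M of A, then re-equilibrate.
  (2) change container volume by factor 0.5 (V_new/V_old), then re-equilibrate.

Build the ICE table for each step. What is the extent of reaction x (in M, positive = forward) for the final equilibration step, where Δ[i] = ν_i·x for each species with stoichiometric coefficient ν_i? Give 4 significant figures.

Q₀ = 7.4048e-07 vs Keq = 81.29 ⇒ Q<K, forward
Step 1:
                  A         E
  init         9.41    0.0191
  Δ          -2.715     8.145
  eq          6.695     8.164
  solve Keq expr → x = 2.715; check Q = 81.29
Then remove 2.404 M of A.
Step 2:
                  A         E
  init        4.291     8.164
  Δ          0.3184   -0.9552
  eq          4.609     7.209
  solve Keq expr → x = -0.3184; check Q = 81.29
Then change container volume by factor 0.5 (V_new/V_old).
Step 3:
                  A         E
  init        9.219     14.42
  Δ           1.611    -4.834
  eq          10.83     9.584
  solve Keq expr → x = -1.611; check Q = 81.29

x = -1.611 M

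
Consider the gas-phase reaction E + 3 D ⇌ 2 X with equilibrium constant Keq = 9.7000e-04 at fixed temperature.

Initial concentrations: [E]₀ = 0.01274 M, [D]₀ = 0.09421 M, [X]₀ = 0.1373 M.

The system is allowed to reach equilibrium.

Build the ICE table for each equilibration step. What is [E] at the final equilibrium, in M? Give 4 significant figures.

Q₀ = 1770 vs Keq = 9.7000e-04 ⇒ Q>K, reverse
Step 1:
                  E         D         X
  Initial   0.01274   0.09421    0.1373
  Change    0.06793    0.2038   -0.1359
  Equil     0.08067     0.298  0.001439
  solve Keq expr → x = -0.06793; check Q = 9.7000e-04

[E]_eq = 0.08067 M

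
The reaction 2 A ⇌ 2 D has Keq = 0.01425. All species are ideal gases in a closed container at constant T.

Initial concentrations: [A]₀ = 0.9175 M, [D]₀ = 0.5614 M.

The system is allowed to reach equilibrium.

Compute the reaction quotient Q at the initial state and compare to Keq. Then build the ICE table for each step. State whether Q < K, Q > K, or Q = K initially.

Q₀ = 0.3744; Q > K (proceeds reverse)

Q₀ = 0.3744 vs Keq = 0.01425 ⇒ Q>K, reverse
Step 1:
                   A          D
  I           0.9175     0.5614
  C           0.4037    -0.4037
  E            1.321     0.1577
  solve Keq expr → x = -0.2018; check Q = 0.01425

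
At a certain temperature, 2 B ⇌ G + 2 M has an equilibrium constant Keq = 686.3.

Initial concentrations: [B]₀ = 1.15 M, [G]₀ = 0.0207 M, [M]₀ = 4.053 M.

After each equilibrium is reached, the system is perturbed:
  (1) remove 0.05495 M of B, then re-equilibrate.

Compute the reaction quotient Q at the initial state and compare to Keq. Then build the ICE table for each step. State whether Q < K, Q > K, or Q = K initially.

Q₀ = 0.2571; Q < K (proceeds forward)

Q₀ = 0.2571 vs Keq = 686.3 ⇒ Q<K, forward
Step 1:
                   B          G          M
  init          1.15     0.0207      4.053
  Δ            -1.01     0.5049       1.01
  eq          0.1401     0.5256      5.063
  solve Keq expr → x = 0.5049; check Q = 686.3
Then remove 0.05495 M of B.
Step 2:
                   B          G          M
  init       0.08517     0.5256      5.063
  Δ          0.05021    -0.0251   -0.05021
  eq          0.1354     0.5005      5.013
  solve Keq expr → x = -0.0251; check Q = 686.3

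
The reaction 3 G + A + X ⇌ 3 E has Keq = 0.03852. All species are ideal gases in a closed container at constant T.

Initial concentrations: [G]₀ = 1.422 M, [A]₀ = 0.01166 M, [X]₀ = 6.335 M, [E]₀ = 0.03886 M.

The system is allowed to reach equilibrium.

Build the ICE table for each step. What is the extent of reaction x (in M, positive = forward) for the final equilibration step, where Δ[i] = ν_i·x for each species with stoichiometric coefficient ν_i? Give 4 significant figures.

Q₀ = 2.7629e-04 vs Keq = 0.03852 ⇒ Q<K, forward
Step 1:
                  G         A         X         E
  Initial     1.422   0.01166     6.335   0.03886
  Change   -0.03326  -0.01109  -0.01109   0.03326
  Equil       1.389 5.7484e-04     6.324   0.07212
  solve Keq expr → x = 0.01109; check Q = 0.03852

x = 0.01109 M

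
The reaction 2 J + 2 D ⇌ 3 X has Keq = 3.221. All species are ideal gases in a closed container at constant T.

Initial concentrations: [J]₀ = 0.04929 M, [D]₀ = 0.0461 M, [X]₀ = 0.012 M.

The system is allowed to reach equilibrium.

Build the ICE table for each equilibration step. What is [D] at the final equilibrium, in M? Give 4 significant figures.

[D]_eq = 0.03995 M

Q₀ = 0.3347 vs Keq = 3.221 ⇒ Q<K, forward
Step 1:
                    J           D           X
  I           0.04929      0.0461       0.012
  C         -0.006152   -0.006152    0.009228
  E           0.04314     0.03995     0.02123
  solve Keq expr → x = 0.003076; check Q = 3.221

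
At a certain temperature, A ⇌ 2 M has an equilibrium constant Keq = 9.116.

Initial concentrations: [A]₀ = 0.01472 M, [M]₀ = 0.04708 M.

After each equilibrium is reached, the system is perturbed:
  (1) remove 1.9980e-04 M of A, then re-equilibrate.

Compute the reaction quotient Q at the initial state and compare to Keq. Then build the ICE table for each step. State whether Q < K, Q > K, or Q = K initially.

Q₀ = 0.1506 vs Keq = 9.116 ⇒ Q<K, forward
Step 1:
                   A          M
  Initial    0.01472    0.04708
  Change     -0.0141     0.0282
  Equil   6.2161e-04    0.07528
  solve Keq expr → x = 0.0141; check Q = 9.116
Then remove 1.9980e-04 M of A.
Step 2:
                   A          M
  Initial 4.2181e-04    0.07528
  Change  1.9343e-04 -3.8685e-04
  Equil   6.1524e-04    0.07489
  solve Keq expr → x = -1.9343e-04; check Q = 9.116

Q₀ = 0.1506; Q < K (proceeds forward)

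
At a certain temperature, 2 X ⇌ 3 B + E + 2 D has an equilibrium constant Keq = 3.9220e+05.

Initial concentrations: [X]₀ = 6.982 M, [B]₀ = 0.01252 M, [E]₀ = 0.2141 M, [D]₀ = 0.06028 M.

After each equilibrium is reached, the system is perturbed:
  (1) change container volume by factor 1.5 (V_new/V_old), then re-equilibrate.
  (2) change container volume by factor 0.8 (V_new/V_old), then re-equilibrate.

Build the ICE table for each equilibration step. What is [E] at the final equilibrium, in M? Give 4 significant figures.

Q₀ = 3.1320e-11 vs Keq = 3.9220e+05 ⇒ Q<K, forward
Step 1:
                  X         B         E         D
  init        6.982   0.01252    0.2141   0.06028
  Δ          -6.411     9.617     3.206     6.411
  eq          0.571     9.629      3.42     6.471
  solve Keq expr → x = 3.206; check Q = 3.9220e+05
Then change container volume by factor 1.5 (V_new/V_old).
Step 2:
                  X         B         E         D
  init       0.3806     6.419      2.28     4.314
  Δ         -0.1884    0.2827   0.09422    0.1884
  eq         0.1922     6.702     2.374     4.503
  solve Keq expr → x = 0.09422; check Q = 3.9220e+05
Then change container volume by factor 0.8 (V_new/V_old).
Step 3:
                  X         B         E         D
  init       0.2403     8.378     2.967     5.628
  Δ          0.1131   -0.1696  -0.05654   -0.1131
  eq         0.3533     8.208     2.911     5.515
  solve Keq expr → x = -0.05654; check Q = 3.9220e+05

[E]_eq = 2.911 M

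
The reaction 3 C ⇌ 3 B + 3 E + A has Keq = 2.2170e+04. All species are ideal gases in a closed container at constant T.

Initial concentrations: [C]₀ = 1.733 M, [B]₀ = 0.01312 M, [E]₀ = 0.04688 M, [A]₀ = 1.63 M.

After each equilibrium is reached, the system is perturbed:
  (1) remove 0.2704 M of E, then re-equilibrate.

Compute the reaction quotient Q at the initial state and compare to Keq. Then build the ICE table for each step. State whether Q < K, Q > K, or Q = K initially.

Q₀ = 7.2871e-11; Q < K (proceeds forward)

Q₀ = 7.2871e-11 vs Keq = 2.2170e+04 ⇒ Q<K, forward
Step 1:
                   C          B          E          A
  init         1.733    0.01312    0.04688       1.63
  Δ           -1.609      1.609      1.609     0.5364
  eq          0.1238      1.622      1.656      2.166
  solve Keq expr → x = 0.5364; check Q = 2.2170e+04
Then remove 0.2704 M of E.
Step 2:
                   C          B          E          A
  init        0.1238      1.622      1.386      2.166
  Δ         -0.01765    0.01765    0.01765   0.005883
  eq          0.1061       1.64      1.403      2.172
  solve Keq expr → x = 0.005883; check Q = 2.2170e+04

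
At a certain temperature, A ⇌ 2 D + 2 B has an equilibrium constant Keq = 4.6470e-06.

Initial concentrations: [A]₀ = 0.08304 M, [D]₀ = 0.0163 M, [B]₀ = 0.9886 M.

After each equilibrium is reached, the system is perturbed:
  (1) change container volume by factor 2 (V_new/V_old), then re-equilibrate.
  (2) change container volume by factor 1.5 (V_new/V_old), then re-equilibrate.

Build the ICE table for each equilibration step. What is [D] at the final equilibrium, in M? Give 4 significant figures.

Q₀ = 0.003127 vs Keq = 4.6470e-06 ⇒ Q>K, reverse
Step 1:
                  A         D         B
  init      0.08304    0.0163    0.9886
  Δ        0.007816  -0.01563  -0.01563
  eq        0.09086 6.6783e-04     0.973
  solve Keq expr → x = -0.007816; check Q = 4.6470e-06
Then change container volume by factor 2 (V_new/V_old).
Step 2:
                  A         D         B
  init      0.04543 3.3391e-04    0.4865
  Δ       -3.0311e-04 6.0621e-04 6.0621e-04
  eq        0.04512 9.4012e-04    0.4871
  solve Keq expr → x = 3.0311e-04; check Q = 4.6470e-06
Then change container volume by factor 1.5 (V_new/V_old).
Step 3:
                  A         D         B
  init      0.03008 6.2675e-04    0.3247
  Δ       -2.5894e-04 5.1787e-04 5.1787e-04
  eq        0.02982  0.001145    0.3252
  solve Keq expr → x = 2.5894e-04; check Q = 4.6470e-06

[D]_eq = 0.001145 M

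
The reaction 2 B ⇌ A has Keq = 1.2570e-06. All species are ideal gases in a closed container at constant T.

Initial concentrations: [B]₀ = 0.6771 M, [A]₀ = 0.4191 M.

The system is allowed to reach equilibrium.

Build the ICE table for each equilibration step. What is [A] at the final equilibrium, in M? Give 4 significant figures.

Q₀ = 0.9141 vs Keq = 1.2570e-06 ⇒ Q>K, reverse
Step 1:
                  B         A
  I          0.6771    0.4191
  C          0.8382   -0.4191
  E           1.515 2.8862e-06
  solve Keq expr → x = -0.4191; check Q = 1.2570e-06

[A]_eq = 2.8862e-06 M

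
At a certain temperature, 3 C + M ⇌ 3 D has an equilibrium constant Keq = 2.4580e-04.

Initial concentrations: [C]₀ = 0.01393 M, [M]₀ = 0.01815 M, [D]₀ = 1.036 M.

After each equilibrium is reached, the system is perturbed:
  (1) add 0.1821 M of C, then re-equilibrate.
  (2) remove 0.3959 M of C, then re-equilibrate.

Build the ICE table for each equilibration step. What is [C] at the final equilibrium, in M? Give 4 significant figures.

Q₀ = 2.2665e+07 vs Keq = 2.4580e-04 ⇒ Q>K, reverse
Step 1:
                    C           M           D
  Initial     0.01393     0.01815       1.036
  Change       0.9917      0.3306     -0.9917
  Equil         1.006      0.3487     0.04434
  solve Keq expr → x = -0.3306; check Q = 2.4580e-04
Then add 0.1821 M of C.
Step 2:
                    C           M           D
  Initial       1.188      0.3487     0.04434
  Change    -0.007569   -0.002523    0.007569
  Equil          1.18      0.3462     0.05191
  solve Keq expr → x = 0.002523; check Q = 2.4580e-04
Then remove 0.3959 M of C.
Step 3:
                    C           M           D
  Initial      0.7842      0.3462     0.05191
  Change       0.0165    0.005501     -0.0165
  Equil        0.8007      0.3517      0.0354
  solve Keq expr → x = -0.005501; check Q = 2.4580e-04

[C]_eq = 0.8007 M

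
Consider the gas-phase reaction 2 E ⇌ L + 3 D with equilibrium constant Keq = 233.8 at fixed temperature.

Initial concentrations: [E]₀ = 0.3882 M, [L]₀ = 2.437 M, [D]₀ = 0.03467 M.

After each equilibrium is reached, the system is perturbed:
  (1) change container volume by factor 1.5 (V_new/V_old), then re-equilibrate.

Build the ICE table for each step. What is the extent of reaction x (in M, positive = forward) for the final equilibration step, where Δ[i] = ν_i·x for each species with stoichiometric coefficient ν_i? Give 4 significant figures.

Q₀ = 6.7392e-04 vs Keq = 233.8 ⇒ Q<K, forward
Step 1:
                   E          L          D
  I           0.3882      2.437    0.03467
  C          -0.3449     0.1724     0.5173
  E          0.04333      2.609      0.552
  solve Keq expr → x = 0.1724; check Q = 233.8
Then change container volume by factor 1.5 (V_new/V_old).
Step 2:
                   E          L          D
  I          0.02888       1.74      0.368
  C        -0.008583   0.004292    0.01288
  E           0.0203      1.744     0.3809
  solve Keq expr → x = 0.004292; check Q = 233.8

x = 0.004292 M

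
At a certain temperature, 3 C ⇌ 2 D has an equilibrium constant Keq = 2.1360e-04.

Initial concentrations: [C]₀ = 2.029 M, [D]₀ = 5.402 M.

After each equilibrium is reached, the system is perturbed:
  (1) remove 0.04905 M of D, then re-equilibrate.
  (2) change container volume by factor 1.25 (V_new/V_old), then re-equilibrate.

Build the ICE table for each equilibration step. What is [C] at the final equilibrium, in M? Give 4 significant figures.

Q₀ = 3.494 vs Keq = 2.1360e-04 ⇒ Q>K, reverse
Step 1:
                    C           D
  init          2.029       5.402
  Δ             7.462      -4.975
  eq            9.491      0.4273
  solve Keq expr → x = -2.487; check Q = 2.1360e-04
Then remove 0.04905 M of D.
Step 2:
                    C           D
  init          9.491      0.3783
  Δ          -0.06682     0.04455
  eq            9.424      0.4228
  solve Keq expr → x = 0.02227; check Q = 2.1360e-04
Then change container volume by factor 1.25 (V_new/V_old).
Step 3:
                    C           D
  init          7.539      0.3383
  Δ           0.04912    -0.03275
  eq            7.588      0.3055
  solve Keq expr → x = -0.01637; check Q = 2.1360e-04

[C]_eq = 7.588 M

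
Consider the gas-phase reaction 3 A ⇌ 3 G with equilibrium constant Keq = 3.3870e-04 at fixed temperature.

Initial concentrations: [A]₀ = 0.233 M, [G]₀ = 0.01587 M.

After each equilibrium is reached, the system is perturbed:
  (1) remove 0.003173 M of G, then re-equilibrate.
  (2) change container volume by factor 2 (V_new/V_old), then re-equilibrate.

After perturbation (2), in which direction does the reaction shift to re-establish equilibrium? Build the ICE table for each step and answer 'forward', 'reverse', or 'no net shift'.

Direction: no net shift

Q₀ = 3.1598e-04 vs Keq = 3.3870e-04 ⇒ Q<K, forward
Step 1:
                    A           G
  init          0.233     0.01587
  Δ       -3.4734e-04  3.4734e-04
  eq           0.2327     0.01622
  solve Keq expr → x = 1.1578e-04; check Q = 3.3870e-04
Then remove 0.003173 M of G.
Step 2:
                    A           G
  init         0.2327     0.01304
  Δ         -0.002966    0.002966
  eq           0.2297     0.01601
  solve Keq expr → x = 9.8874e-04; check Q = 3.3870e-04
Then change container volume by factor 2 (V_new/V_old).
Step 3:
                    A           G
  init         0.1148    0.008005
  Δ                 0           0
  eq           0.1148    0.008005
  solve Keq expr → x = 0; check Q = 3.3870e-04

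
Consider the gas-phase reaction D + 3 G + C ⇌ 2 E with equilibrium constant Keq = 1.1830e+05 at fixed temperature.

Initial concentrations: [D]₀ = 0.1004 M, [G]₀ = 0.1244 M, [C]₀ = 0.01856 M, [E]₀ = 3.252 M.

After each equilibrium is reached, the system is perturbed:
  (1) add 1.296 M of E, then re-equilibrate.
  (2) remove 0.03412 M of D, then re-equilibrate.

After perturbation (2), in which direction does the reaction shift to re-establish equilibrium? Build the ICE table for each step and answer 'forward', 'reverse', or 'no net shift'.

Q₀ = 2.9480e+06 vs Keq = 1.1830e+05 ⇒ Q>K, reverse
Step 1:
                  D         G         C         E
  init       0.1004    0.1244   0.01856     3.252
  Δ         0.03466     0.104   0.03466  -0.06932
  eq         0.1351    0.2284   0.05322     3.183
  solve Keq expr → x = -0.03466; check Q = 1.1830e+05
Then add 1.296 M of E.
Step 2:
                  D         G         C         E
  init       0.1351    0.2284   0.05322     4.479
  Δ         0.01104   0.03312   0.01104  -0.02208
  eq         0.1461    0.2615   0.06426     4.457
  solve Keq expr → x = -0.01104; check Q = 1.1830e+05
Then remove 0.03412 M of D.
Step 3:
                  D         G         C         E
  init        0.112    0.2615   0.06426     4.457
  Δ        0.004568    0.0137  0.004568 -0.009135
  eq         0.1165    0.2752   0.06883     4.447
  solve Keq expr → x = -0.004568; check Q = 1.1830e+05

Direction: reverse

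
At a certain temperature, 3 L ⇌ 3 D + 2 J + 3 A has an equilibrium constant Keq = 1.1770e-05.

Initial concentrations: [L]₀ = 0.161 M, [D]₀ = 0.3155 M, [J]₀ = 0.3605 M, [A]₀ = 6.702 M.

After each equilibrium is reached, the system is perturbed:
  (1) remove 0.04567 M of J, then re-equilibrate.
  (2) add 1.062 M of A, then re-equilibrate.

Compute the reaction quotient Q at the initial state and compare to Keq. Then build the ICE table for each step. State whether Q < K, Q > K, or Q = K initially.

Q₀ = 294.4 vs Keq = 1.1770e-05 ⇒ Q>K, reverse
Step 1:
                  L         D         J         A
  I           0.161    0.3155    0.3605     6.702
  C          0.3097   -0.3097   -0.2064   -0.3097
  E          0.4707  0.005828    0.1541     6.392
  solve Keq expr → x = -0.1032; check Q = 1.1770e-05
Then remove 0.04567 M of J.
Step 2:
                  L         D         J         A
  I          0.4707  0.005828    0.1084     6.392
  C       -0.001471  0.001471 9.8066e-04  0.001471
  E          0.4692  0.007299    0.1094     6.394
  solve Keq expr → x = 4.9033e-04; check Q = 1.1770e-05
Then add 1.062 M of A.
Step 3:
                  L         D         J         A
  I          0.4692  0.007299    0.1094     7.456
  C       9.9990e-04 -9.9990e-04 -6.6660e-04 -9.9990e-04
  E          0.4702  0.006299    0.1087     7.455
  solve Keq expr → x = -3.3330e-04; check Q = 1.1770e-05

Q₀ = 294.4; Q > K (proceeds reverse)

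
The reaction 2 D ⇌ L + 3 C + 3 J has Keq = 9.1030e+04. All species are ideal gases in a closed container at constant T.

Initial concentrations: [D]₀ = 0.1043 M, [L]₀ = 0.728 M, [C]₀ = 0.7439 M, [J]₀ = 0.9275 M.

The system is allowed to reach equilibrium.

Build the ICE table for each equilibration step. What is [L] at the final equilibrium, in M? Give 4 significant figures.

Q₀ = 21.98 vs Keq = 9.1030e+04 ⇒ Q<K, forward
Step 1:
                  D         L         C         J
  init       0.1043     0.728    0.7439    0.9275
  Δ         -0.1015   0.05076    0.1523    0.1523
  eq       0.002784    0.7788    0.8962      1.08
  solve Keq expr → x = 0.05076; check Q = 9.1030e+04

[L]_eq = 0.7788 M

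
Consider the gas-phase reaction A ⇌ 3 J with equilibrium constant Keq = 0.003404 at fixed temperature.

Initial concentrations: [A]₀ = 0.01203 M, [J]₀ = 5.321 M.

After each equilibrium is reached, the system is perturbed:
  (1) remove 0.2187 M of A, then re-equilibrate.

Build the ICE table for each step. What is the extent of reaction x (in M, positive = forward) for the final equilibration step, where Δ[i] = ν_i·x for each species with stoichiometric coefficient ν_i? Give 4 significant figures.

Q₀ = 1.2523e+04 vs Keq = 0.003404 ⇒ Q>K, reverse
Step 1:
                    A           J
  Initial     0.01203       5.321
  Change        1.714      -5.141
  Equil         1.726      0.1804
  solve Keq expr → x = -1.714; check Q = 0.003404
Then remove 0.2187 M of A.
Step 2:
                    A           J
  Initial       1.507      0.1804
  Change     0.002623   -0.007869
  Equil         1.509      0.1726
  solve Keq expr → x = -0.002623; check Q = 0.003404

x = -0.002623 M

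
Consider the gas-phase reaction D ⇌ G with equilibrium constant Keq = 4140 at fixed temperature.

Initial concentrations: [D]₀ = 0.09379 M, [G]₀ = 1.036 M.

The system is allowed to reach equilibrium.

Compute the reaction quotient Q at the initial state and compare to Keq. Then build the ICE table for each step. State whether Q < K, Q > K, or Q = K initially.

Q₀ = 11.05 vs Keq = 4140 ⇒ Q<K, forward
Step 1:
                  D         G
  init      0.09379     1.036
  Δ        -0.09352   0.09352
  eq      2.7283e-04      1.13
  solve Keq expr → x = 0.09352; check Q = 4140

Q₀ = 11.05; Q < K (proceeds forward)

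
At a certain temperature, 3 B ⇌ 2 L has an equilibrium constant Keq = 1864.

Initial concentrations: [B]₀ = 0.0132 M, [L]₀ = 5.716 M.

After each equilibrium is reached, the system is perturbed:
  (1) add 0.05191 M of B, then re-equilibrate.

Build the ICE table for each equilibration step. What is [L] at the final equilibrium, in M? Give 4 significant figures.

[L]_eq = 5.589 M

Q₀ = 1.4206e+07 vs Keq = 1864 ⇒ Q>K, reverse
Step 1:
                   B          L
  I           0.0132      5.716
  C           0.2417    -0.1611
  E           0.2549      5.555
  solve Keq expr → x = -0.08055; check Q = 1864
Then add 0.05191 M of B.
Step 2:
                   B          L
  I           0.3068      5.555
  C         -0.05087    0.03392
  E           0.2559      5.589
  solve Keq expr → x = 0.01696; check Q = 1864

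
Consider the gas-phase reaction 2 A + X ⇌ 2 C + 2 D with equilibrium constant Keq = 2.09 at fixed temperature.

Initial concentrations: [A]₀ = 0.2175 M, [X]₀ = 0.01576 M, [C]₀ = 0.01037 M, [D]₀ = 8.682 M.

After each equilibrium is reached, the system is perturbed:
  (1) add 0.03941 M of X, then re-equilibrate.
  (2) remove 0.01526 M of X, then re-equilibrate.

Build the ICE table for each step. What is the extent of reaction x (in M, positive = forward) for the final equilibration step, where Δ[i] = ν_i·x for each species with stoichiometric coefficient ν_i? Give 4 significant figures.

Q₀ = 10.87 vs Keq = 2.09 ⇒ Q>K, reverse
Step 1:
                  A         X         C         D
  Initial    0.2175   0.01576   0.01037     8.682
  Change    0.00533  0.002665  -0.00533  -0.00533
  Equil      0.2228   0.01843   0.00504     8.677
  solve Keq expr → x = -0.002665; check Q = 2.09
Then add 0.03941 M of X.
Step 2:
                  A         X         C         D
  Initial    0.2228   0.05784   0.00504     8.677
  Change  -0.003603 -0.001802  0.003603  0.003603
  Equil      0.2192   0.05603  0.008643      8.68
  solve Keq expr → x = 0.001802; check Q = 2.09
Then remove 0.01526 M of X.
Step 3:
                  A         X         C         D
  Initial    0.2192   0.04077  0.008643      8.68
  Change   0.001176 5.8819e-04 -0.001176 -0.001176
  Equil      0.2204   0.04136  0.007466     8.679
  solve Keq expr → x = -5.8819e-04; check Q = 2.09

x = -5.8819e-04 M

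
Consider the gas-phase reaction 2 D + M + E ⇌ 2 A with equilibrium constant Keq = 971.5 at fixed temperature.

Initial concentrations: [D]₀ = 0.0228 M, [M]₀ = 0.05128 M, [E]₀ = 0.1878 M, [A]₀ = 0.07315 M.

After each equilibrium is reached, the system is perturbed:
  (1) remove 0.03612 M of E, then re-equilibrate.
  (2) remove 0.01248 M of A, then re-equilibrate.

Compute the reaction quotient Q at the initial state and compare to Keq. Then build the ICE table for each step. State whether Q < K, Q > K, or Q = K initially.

Q₀ = 1069; Q > K (proceeds reverse)

Q₀ = 1069 vs Keq = 971.5 ⇒ Q>K, reverse
Step 1:
                  D         M         E         A
  Initial    0.0228   0.05128    0.1878   0.07315
  Change  7.5697e-04 3.7849e-04 3.7849e-04 -7.5697e-04
  Equil     0.02356   0.05166    0.1882   0.07239
  solve Keq expr → x = -3.7849e-04; check Q = 971.5
Then remove 0.03612 M of E.
Step 2:
                  D         M         E         A
  Initial   0.02356   0.05166    0.1521   0.07239
  Change   0.001736 8.6807e-04 8.6807e-04 -0.001736
  Equil     0.02529   0.05253    0.1529   0.07066
  solve Keq expr → x = -8.6807e-04; check Q = 971.5
Then remove 0.01248 M of A.
Step 3:
                  D         M         E         A
  Initial   0.02529   0.05253    0.1529   0.05818
  Change  -0.002976 -0.001488 -0.001488  0.002976
  Equil     0.02232   0.05104    0.1514   0.06115
  solve Keq expr → x = 0.001488; check Q = 971.5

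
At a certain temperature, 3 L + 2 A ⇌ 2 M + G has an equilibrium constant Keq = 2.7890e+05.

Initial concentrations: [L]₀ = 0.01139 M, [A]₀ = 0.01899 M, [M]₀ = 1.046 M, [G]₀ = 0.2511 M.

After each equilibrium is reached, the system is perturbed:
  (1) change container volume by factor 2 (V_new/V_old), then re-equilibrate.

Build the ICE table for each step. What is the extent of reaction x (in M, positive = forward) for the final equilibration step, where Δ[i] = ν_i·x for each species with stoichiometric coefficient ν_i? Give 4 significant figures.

Q₀ = 5.1557e+08 vs Keq = 2.7890e+05 ⇒ Q>K, reverse
Step 1:
                    L           A           M           G
  Initial     0.01139     0.01899       1.046      0.2511
  Change      0.05411     0.03608    -0.03608    -0.01804
  Equil        0.0655     0.05507        1.01      0.2331
  solve Keq expr → x = -0.01804; check Q = 2.7890e+05
Then change container volume by factor 2 (V_new/V_old).
Step 2:
                    L           A           M           G
  Initial     0.03275     0.02753       0.505      0.1165
  Change      0.01086    0.007239   -0.007239    -0.00362
  Equil       0.04361     0.03477      0.4977      0.1129
  solve Keq expr → x = -0.00362; check Q = 2.7890e+05

x = -0.00362 M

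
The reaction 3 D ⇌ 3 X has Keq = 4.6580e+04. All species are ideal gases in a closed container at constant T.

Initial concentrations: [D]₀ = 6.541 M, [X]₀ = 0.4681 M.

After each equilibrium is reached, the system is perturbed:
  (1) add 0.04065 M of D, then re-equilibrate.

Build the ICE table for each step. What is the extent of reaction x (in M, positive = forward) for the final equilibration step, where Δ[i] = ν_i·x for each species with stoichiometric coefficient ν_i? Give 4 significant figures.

x = 0.01318 M

Q₀ = 3.6651e-04 vs Keq = 4.6580e+04 ⇒ Q<K, forward
Step 1:
                   D          X
  Initial      6.541     0.4681
  Change      -6.351      6.351
  Equil       0.1895       6.82
  solve Keq expr → x = 2.117; check Q = 4.6580e+04
Then add 0.04065 M of D.
Step 2:
                   D          X
  Initial     0.2302       6.82
  Change    -0.03955    0.03955
  Equil       0.1906      6.859
  solve Keq expr → x = 0.01318; check Q = 4.6580e+04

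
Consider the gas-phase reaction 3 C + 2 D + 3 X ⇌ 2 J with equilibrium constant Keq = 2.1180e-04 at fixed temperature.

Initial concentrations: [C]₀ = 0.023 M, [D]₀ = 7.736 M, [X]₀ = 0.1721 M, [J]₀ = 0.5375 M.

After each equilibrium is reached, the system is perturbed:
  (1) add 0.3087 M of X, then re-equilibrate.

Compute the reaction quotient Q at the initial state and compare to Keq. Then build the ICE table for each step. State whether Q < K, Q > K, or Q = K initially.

Q₀ = 7.7839e+04; Q > K (proceeds reverse)

Q₀ = 7.7839e+04 vs Keq = 2.1180e-04 ⇒ Q>K, reverse
Step 1:
                  C         D         X         J
  I           0.023     7.736    0.1721    0.5375
  C          0.7123    0.4748    0.7123   -0.4748
  E          0.7353     8.211    0.8844   0.06266
  solve Keq expr → x = -0.2374; check Q = 2.1180e-04
Then add 0.3087 M of X.
Step 2:
                  C         D         X         J
  I          0.7353     8.211     1.193   0.06266
  C        -0.03606  -0.02404  -0.03606   0.02404
  E          0.6992     8.187     1.157   0.08669
  solve Keq expr → x = 0.01202; check Q = 2.1180e-04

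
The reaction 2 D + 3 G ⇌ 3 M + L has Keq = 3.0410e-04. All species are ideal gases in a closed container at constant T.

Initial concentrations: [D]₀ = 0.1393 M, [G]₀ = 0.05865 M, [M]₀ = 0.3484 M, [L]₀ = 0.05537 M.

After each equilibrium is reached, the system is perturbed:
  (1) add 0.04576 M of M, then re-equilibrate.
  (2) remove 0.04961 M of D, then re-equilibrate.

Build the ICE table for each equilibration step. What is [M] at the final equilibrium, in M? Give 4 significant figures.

[M]_eq = 0.2281 M

Q₀ = 598.1 vs Keq = 3.0410e-04 ⇒ Q>K, reverse
Step 1:
                    D           G           M           L
  I            0.1393     0.05865      0.3484     0.05537
  C            0.1107       0.166      -0.166    -0.05533
  E              0.25      0.2247      0.1824  3.5504e-05
  solve Keq expr → x = -0.05533; check Q = 3.0410e-04
Then add 0.04576 M of M.
Step 2:
                    D           G           M           L
  I              0.25      0.2247      0.2282  3.5504e-05
  C        3.4669e-05  5.2003e-05 -5.2003e-05 -1.7334e-05
  E              0.25      0.2247      0.2281  1.8170e-05
  solve Keq expr → x = -1.7334e-05; check Q = 3.0410e-04
Then remove 0.04961 M of D.
Step 3:
                    D           G           M           L
  I            0.2004      0.2247      0.2281  1.8170e-05
  C        1.2976e-05  1.9464e-05 -1.9464e-05 -6.4881e-06
  E            0.2004      0.2247      0.2281  1.1682e-05
  solve Keq expr → x = -6.4881e-06; check Q = 3.0410e-04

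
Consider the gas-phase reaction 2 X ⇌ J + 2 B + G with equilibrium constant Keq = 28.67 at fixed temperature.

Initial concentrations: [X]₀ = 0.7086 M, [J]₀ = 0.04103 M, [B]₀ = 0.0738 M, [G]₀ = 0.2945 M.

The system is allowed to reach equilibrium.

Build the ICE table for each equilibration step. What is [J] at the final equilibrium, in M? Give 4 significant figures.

[J]_eq = 0.3635 M

Q₀ = 1.3107e-04 vs Keq = 28.67 ⇒ Q<K, forward
Step 1:
                   X          J          B          G
  I           0.7086    0.04103     0.0738     0.2945
  C           -0.645     0.3225      0.645     0.3225
  E          0.06358     0.3635     0.7188      0.617
  solve Keq expr → x = 0.3225; check Q = 28.67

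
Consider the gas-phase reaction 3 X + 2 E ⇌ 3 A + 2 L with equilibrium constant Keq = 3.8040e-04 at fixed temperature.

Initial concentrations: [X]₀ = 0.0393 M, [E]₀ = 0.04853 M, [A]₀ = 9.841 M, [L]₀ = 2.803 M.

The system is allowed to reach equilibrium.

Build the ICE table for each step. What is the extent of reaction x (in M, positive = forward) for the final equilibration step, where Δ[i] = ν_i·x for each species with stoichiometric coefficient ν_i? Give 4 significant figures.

Q₀ = 5.2380e+10 vs Keq = 3.8040e-04 ⇒ Q>K, reverse
Step 1:
                   X          E          A          L
  I           0.0393    0.04853      9.841      2.803
  C            4.152      2.768     -4.152     -2.768
  E            4.192      2.817      5.689    0.03475
  solve Keq expr → x = -1.384; check Q = 3.8040e-04

x = -1.384 M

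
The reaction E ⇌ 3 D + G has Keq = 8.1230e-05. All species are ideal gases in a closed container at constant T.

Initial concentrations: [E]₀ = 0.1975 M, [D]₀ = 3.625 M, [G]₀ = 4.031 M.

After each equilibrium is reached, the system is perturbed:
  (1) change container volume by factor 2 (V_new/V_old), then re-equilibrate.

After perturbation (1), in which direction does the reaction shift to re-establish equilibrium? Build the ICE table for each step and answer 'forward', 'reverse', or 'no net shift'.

Direction: forward

Q₀ = 972.2 vs Keq = 8.1230e-05 ⇒ Q>K, reverse
Step 1:
                   E          D          G
  I           0.1975      3.625      4.031
  C            1.197     -3.591     -1.197
  E            1.394    0.03419      2.834
  solve Keq expr → x = -1.197; check Q = 8.1230e-05
Then change container volume by factor 2 (V_new/V_old).
Step 2:
                   E          D          G
  I           0.6972     0.0171      1.417
  C        -0.005652    0.01696   0.005652
  E           0.6916    0.03405      1.423
  solve Keq expr → x = 0.005652; check Q = 8.1230e-05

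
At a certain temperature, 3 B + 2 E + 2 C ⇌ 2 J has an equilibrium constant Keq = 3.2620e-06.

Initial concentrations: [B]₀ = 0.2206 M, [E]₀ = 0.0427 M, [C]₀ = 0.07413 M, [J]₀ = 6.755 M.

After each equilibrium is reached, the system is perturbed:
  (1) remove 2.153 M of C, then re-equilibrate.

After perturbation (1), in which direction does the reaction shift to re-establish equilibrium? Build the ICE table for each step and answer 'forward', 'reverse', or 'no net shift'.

Q₀ = 4.2422e+08 vs Keq = 3.2620e-06 ⇒ Q>K, reverse
Step 1:
                  B         E         C         J
  I          0.2206    0.0427   0.07413     6.755
  C           8.152     5.435     5.435    -5.435
  E           8.373     5.477     5.509      1.32
  solve Keq expr → x = -2.717; check Q = 3.2620e-06
Then remove 2.153 M of C.
Step 2:
                  B         E         C         J
  I           8.373     5.477     3.356      1.32
  C          0.4682    0.3121    0.3121   -0.3121
  E           8.841      5.79     3.668     1.008
  solve Keq expr → x = -0.1561; check Q = 3.2620e-06

Direction: reverse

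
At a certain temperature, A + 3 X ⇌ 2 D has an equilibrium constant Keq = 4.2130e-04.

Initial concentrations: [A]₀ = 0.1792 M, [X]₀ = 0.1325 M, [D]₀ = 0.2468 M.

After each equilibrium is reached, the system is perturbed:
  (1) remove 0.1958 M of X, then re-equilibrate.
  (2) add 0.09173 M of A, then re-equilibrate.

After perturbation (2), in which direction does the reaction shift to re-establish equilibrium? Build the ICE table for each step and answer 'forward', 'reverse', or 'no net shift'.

Q₀ = 146.1 vs Keq = 4.2130e-04 ⇒ Q>K, reverse
Step 1:
                  A         X         D
  I          0.1792    0.1325    0.2468
  C          0.1214    0.3643   -0.2429
  E          0.3006    0.4968  0.003941
  solve Keq expr → x = -0.1214; check Q = 4.2130e-04
Then remove 0.1958 M of X.
Step 2:
                  A         X         D
  I          0.3006     0.301  0.003941
  C        0.001025  0.003076  -0.00205
  E          0.3017    0.3041   0.00189
  solve Keq expr → x = -0.001025; check Q = 4.2130e-04
Then add 0.09173 M of A.
Step 3:
                  A         X         D
  I          0.3934    0.3041   0.00189
  C       -1.3188e-04 -3.9565e-04 2.6377e-04
  E          0.3933    0.3037  0.002154
  solve Keq expr → x = 1.3188e-04; check Q = 4.2130e-04

Direction: forward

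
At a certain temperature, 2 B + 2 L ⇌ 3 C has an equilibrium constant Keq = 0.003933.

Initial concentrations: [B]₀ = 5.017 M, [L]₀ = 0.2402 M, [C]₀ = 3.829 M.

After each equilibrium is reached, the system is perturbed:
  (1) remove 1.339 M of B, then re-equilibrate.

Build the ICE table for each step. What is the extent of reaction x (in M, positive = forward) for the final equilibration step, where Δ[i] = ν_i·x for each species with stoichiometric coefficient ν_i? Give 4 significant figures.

Q₀ = 38.66 vs Keq = 0.003933 ⇒ Q>K, reverse
Step 1:
                    B           L           C
  init          5.017      0.2402       3.829
  Δ             1.914       1.914      -2.872
  eq            6.931       2.155      0.9573
  solve Keq expr → x = -0.9572; check Q = 0.003933
Then remove 1.339 M of B.
Step 2:
                    B           L           C
  init          5.592       2.155      0.9573
  Δ           0.06877     0.06877     -0.1031
  eq            5.661       2.223      0.8541
  solve Keq expr → x = -0.03438; check Q = 0.003933

x = -0.03438 M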